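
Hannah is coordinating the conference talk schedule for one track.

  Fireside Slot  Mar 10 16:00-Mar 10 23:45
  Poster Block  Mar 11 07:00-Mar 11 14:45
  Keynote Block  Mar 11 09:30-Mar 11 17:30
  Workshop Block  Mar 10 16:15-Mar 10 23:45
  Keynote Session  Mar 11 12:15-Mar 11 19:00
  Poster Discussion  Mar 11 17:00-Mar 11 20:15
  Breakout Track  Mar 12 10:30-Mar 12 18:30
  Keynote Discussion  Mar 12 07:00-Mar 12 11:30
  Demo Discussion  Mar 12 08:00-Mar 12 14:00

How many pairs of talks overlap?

Sorted by start: Fireside Slot, Workshop Block, Poster Block, Keynote Block, Keynote Session, Poster Discussion, Keynote Discussion, Demo Discussion, Breakout Track.
Workshop Block starts before Fireside Slot ends → Fireside Slot and Workshop Block overlap.
Poster Block starts after Fireside Slot ends, so nothing later overlaps Fireside Slot either.
Poster Block starts after Workshop Block ends, so nothing later overlaps Workshop Block either.
Keynote Block starts before Poster Block ends → Poster Block and Keynote Block overlap.
Keynote Session starts before Poster Block ends → Poster Block and Keynote Session overlap.
Poster Discussion starts after Poster Block ends, so nothing later overlaps Poster Block either.
Keynote Session starts before Keynote Block ends → Keynote Block and Keynote Session overlap.
Poster Discussion starts before Keynote Block ends → Keynote Block and Poster Discussion overlap.
Keynote Discussion starts after Keynote Block ends, so nothing later overlaps Keynote Block either.
Poster Discussion starts before Keynote Session ends → Keynote Session and Poster Discussion overlap.
Keynote Discussion starts after Keynote Session ends, so nothing later overlaps Keynote Session either.
Keynote Discussion starts after Poster Discussion ends, so nothing later overlaps Poster Discussion either.
Demo Discussion starts before Keynote Discussion ends → Keynote Discussion and Demo Discussion overlap.
Breakout Track starts before Keynote Discussion ends → Keynote Discussion and Breakout Track overlap.
Breakout Track starts before Demo Discussion ends → Demo Discussion and Breakout Track overlap.
Overlapping pairs: Breakout Track & Demo Discussion, Breakout Track & Keynote Discussion, Demo Discussion & Keynote Discussion, Fireside Slot & Workshop Block, Keynote Block & Keynote Session, Keynote Block & Poster Block, Keynote Block & Poster Discussion, Keynote Session & Poster Block, Keynote Session & Poster Discussion — 9 in total.

9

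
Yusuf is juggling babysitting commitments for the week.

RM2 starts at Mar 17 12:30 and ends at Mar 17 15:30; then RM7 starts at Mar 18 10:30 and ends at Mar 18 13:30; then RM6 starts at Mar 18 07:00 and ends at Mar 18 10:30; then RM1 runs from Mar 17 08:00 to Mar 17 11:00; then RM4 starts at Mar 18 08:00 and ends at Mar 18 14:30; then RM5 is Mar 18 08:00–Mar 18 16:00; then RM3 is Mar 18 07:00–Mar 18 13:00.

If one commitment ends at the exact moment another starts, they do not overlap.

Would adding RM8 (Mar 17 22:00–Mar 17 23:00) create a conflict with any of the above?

RM1: ends Mar 17 11:00 at or before RM8 starts Mar 17 22:00 → clear.
RM2: ends Mar 17 15:30 at or before RM8 starts Mar 17 22:00 → clear.
RM3: starts Mar 18 07:00 at or after RM8 ends Mar 17 23:00 → clear.
RM6: starts Mar 18 07:00 at or after RM8 ends Mar 17 23:00 → clear.
RM4: starts Mar 18 08:00 at or after RM8 ends Mar 17 23:00 → clear.
RM5: starts Mar 18 08:00 at or after RM8 ends Mar 17 23:00 → clear.
RM7: starts Mar 18 10:30 at or after RM8 ends Mar 17 23:00 → clear.

No — it doesn't clash with anything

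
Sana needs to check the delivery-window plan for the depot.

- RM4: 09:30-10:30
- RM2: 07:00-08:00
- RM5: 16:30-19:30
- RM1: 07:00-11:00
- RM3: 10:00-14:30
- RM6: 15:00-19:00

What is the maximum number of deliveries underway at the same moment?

3

Sort all start/end points and keep a running count:
07:00 start RM1 → 1
07:00 start RM2 → 2
08:00 end RM2 → 1
09:30 start RM4 → 2
10:00 start RM3 → 3
10:30 end RM4 → 2
11:00 end RM1 → 1
14:30 end RM3 → 0
15:00 start RM6 → 1
16:30 start RM5 → 2
19:00 end RM6 → 1
19:30 end RM5 → 0
Peak is 3, at 10:00 (RM1, RM3, RM4).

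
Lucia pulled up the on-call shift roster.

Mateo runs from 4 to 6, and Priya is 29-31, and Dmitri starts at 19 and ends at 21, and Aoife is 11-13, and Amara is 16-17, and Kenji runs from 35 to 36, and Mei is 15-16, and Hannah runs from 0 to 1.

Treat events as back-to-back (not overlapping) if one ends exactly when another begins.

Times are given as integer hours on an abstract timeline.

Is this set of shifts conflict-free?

Sorted by start: Hannah, Mateo, Aoife, Mei, Amara, Dmitri, Priya, Kenji.
Mateo starts after Hannah ends — done with Hannah.
Aoife starts after Mateo ends — done with Mateo.
Mei starts after Aoife ends — done with Aoife.
Amara starts exactly when Mei ends (back-to-back, no overlap) — done with Mei.
Dmitri starts after Amara ends — done with Amara.
Priya starts after Dmitri ends — done with Dmitri.
Kenji starts after Priya ends.
Every pair is clear; the schedule has no overlaps.

Yes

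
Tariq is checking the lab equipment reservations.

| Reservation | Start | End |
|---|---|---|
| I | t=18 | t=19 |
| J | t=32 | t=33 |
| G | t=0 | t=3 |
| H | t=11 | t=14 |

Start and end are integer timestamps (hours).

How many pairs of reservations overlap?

Two intervals overlap when each starts before the other ends.
Sorted by start: G, H, I, J.
H starts after G ends, so G has no further overlaps.
I starts after H ends, so H has no further overlaps.
J starts after I ends.
No pair overlaps.

0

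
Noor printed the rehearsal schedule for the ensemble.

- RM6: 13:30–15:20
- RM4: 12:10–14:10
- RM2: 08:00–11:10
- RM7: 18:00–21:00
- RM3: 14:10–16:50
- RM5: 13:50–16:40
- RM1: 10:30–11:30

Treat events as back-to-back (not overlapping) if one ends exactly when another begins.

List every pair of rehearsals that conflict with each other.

Two intervals overlap when each starts before the other ends.
Sorted by start: RM2, RM1, RM4, RM6, RM5, RM3, RM7.
RM1 starts before RM2 ends → RM2 and RM1 overlap.
RM4 starts after RM2 ends, so RM2 has no further overlaps.
RM4 starts after RM1 ends, so RM1 has no further overlaps.
RM6 starts before RM4 ends → RM4 and RM6 overlap.
RM5 starts before RM4 ends → RM4 and RM5 overlap.
RM3 starts exactly when RM4 ends (back-to-back, no overlap), so RM4 has no further overlaps.
RM5 starts before RM6 ends → RM6 and RM5 overlap.
RM3 starts before RM6 ends → RM6 and RM3 overlap.
RM7 starts after RM6 ends.
RM3 starts before RM5 ends → RM5 and RM3 overlap.
RM7 starts after RM5 ends.
RM7 starts after RM3 ends.

RM1 & RM2, RM3 & RM5, RM3 & RM6, RM4 & RM5, RM4 & RM6, RM5 & RM6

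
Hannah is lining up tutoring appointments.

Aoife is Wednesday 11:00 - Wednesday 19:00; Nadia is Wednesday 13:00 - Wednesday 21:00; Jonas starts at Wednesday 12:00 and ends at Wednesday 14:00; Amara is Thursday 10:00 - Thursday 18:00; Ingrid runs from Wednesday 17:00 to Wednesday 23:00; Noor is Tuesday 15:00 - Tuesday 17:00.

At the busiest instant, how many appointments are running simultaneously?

Sweep the timeline, counting +1 at each start and −1 at each end (ends before starts at a tie):
Tuesday 15:00 start Noor → 1
Tuesday 17:00 end Noor → 0
Wednesday 11:00 start Aoife → 1
Wednesday 12:00 start Jonas → 2
Wednesday 13:00 start Nadia → 3
Wednesday 14:00 end Jonas → 2
Wednesday 17:00 start Ingrid → 3
Wednesday 19:00 end Aoife → 2
Wednesday 21:00 end Nadia → 1
Wednesday 23:00 end Ingrid → 0
Thursday 10:00 start Amara → 1
Thursday 18:00 end Amara → 0
Peak is 3, at Wednesday 13:00 (Aoife, Jonas, Nadia).

3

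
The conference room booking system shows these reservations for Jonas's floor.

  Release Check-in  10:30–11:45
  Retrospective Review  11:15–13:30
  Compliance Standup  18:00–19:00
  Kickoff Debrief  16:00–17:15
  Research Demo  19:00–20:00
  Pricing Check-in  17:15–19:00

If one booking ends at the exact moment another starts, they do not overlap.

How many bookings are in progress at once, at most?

Sort all start/end points and keep a running count:
10:30 start Release Check-in → 1
11:15 start Retrospective Review → 2
11:45 end Release Check-in → 1
13:30 end Retrospective Review → 0
16:00 start Kickoff Debrief → 1
17:15 end Kickoff Debrief → 0
17:15 start Pricing Check-in → 1
18:00 start Compliance Standup → 2
19:00 end Compliance Standup → 1
19:00 end Pricing Check-in → 0
19:00 start Research Demo → 1
20:00 end Research Demo → 0
Peak is 2, at 11:15 (Release Check-in, Retrospective Review).

2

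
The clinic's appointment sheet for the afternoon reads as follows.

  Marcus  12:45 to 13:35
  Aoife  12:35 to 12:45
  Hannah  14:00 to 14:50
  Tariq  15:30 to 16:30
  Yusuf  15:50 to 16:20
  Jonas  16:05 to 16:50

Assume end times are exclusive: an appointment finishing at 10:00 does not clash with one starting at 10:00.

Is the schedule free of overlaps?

Sorted by start: Aoife, Marcus, Hannah, Tariq, Yusuf, Jonas.
Marcus starts exactly when Aoife ends (back-to-back, no overlap); Aoife is clear from here.
Hannah starts after Marcus ends; Marcus is clear from here.
Tariq starts after Hannah ends; Hannah is clear from here.
Yusuf starts before Tariq ends → Tariq and Yusuf overlap.
That's a conflict, so the schedule is not conflict-free.

No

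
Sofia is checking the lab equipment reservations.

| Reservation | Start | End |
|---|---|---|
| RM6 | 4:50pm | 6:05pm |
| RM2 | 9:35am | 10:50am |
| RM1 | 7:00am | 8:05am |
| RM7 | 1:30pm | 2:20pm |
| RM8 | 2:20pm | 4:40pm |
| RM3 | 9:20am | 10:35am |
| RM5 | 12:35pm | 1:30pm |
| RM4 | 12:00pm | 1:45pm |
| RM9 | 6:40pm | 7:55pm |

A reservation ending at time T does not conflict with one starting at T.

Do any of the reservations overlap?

Yes

Two intervals overlap when each starts before the other ends.
Sorted by start: RM1, RM3, RM2, RM4, RM5, RM7, RM8, RM6, RM9.
RM3 starts after RM1 ends, so nothing later overlaps RM1 either.
RM2 starts before RM3 ends → RM3 and RM2 overlap.
That's a conflict, so the schedule is not conflict-free.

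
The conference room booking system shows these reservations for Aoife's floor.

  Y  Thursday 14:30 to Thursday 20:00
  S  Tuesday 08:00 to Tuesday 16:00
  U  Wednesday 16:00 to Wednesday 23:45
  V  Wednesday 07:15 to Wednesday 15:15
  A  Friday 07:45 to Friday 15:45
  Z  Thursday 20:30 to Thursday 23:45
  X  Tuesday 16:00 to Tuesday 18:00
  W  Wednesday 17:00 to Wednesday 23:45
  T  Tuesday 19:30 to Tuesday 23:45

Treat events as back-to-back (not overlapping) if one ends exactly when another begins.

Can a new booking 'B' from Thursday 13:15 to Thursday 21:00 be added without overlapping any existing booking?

S: ends Tuesday 16:00 at or before B starts Thursday 13:15 → clear.
X: ends Tuesday 18:00 at or before B starts Thursday 13:15 → clear.
T: ends Tuesday 23:45 at or before B starts Thursday 13:15 → clear.
V: ends Wednesday 15:15 at or before B starts Thursday 13:15 → clear.
U: ends Wednesday 23:45 at or before B starts Thursday 13:15 → clear.
W: ends Wednesday 23:45 at or before B starts Thursday 13:15 → clear.
Y: starts Thursday 14:30 before B ends Thursday 21:00, and ends Thursday 20:00 after B starts Thursday 13:15 → overlap.
Z: starts Thursday 20:30 before B ends Thursday 21:00, and ends Thursday 23:45 after B starts Thursday 13:15 → overlap.
A: starts Friday 07:45 at or after B ends Thursday 21:00 → clear.
B overlaps Y, Z.

No — it overlaps Y, Z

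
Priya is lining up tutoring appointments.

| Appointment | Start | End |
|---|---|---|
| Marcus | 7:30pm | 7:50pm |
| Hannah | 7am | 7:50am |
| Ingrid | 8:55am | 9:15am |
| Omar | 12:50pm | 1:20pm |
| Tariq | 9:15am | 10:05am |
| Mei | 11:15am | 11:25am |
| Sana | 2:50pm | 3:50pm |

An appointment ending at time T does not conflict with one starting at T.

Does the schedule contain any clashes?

No

Sorted by start: Hannah, Ingrid, Tariq, Mei, Omar, Sana, Marcus.
Ingrid starts after Hannah ends; Hannah is clear from here.
Tariq starts exactly when Ingrid ends (back-to-back, no overlap); Ingrid is clear from here.
Mei starts after Tariq ends; Tariq is clear from here.
Omar starts after Mei ends; Mei is clear from here.
Sana starts after Omar ends; Omar is clear from here.
Marcus starts after Sana ends.
Every pair is clear; the schedule has no overlaps.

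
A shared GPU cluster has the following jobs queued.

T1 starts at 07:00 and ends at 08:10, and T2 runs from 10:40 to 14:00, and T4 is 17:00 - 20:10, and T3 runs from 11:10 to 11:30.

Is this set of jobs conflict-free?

No

Sorted by start: T1, T2, T3, T4.
T2 starts after T1 ends — done with T1.
T3 starts before T2 ends → T2 and T3 overlap.
That's a conflict, so the schedule is not conflict-free.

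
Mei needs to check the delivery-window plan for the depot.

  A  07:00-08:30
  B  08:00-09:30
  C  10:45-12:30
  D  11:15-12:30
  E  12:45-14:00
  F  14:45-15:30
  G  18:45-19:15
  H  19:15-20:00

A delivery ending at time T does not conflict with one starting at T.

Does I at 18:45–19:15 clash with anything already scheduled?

Yes — it overlaps G

A: ends 08:30 at or before I starts 18:45 → clear.
B: ends 09:30 at or before I starts 18:45 → clear.
C: ends 12:30 at or before I starts 18:45 → clear.
D: ends 12:30 at or before I starts 18:45 → clear.
E: ends 14:00 at or before I starts 18:45 → clear.
F: ends 15:30 at or before I starts 18:45 → clear.
G: starts 18:45 before I ends 19:15, and ends 19:15 after I starts 18:45 → overlap.
H: starts 19:15 at or after I ends 19:15 → clear.
I overlaps G.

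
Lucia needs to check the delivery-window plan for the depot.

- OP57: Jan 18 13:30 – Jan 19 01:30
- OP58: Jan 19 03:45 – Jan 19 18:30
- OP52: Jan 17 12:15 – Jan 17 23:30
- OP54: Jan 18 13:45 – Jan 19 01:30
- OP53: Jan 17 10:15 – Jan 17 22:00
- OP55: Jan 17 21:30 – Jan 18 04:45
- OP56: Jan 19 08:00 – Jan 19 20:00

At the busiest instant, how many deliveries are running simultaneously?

3

Sweep the timeline, counting +1 at each start and −1 at each end (ends before starts at a tie):
Jan 17 10:15 start OP53 → 1
Jan 17 12:15 start OP52 → 2
Jan 17 21:30 start OP55 → 3
Jan 17 22:00 end OP53 → 2
Jan 17 23:30 end OP52 → 1
Jan 18 04:45 end OP55 → 0
Jan 18 13:30 start OP57 → 1
Jan 18 13:45 start OP54 → 2
Jan 19 01:30 end OP54 → 1
Jan 19 01:30 end OP57 → 0
Jan 19 03:45 start OP58 → 1
Jan 19 08:00 start OP56 → 2
Jan 19 18:30 end OP58 → 1
Jan 19 20:00 end OP56 → 0
Peak is 3, at Jan 17 21:30 (OP52, OP53, OP55).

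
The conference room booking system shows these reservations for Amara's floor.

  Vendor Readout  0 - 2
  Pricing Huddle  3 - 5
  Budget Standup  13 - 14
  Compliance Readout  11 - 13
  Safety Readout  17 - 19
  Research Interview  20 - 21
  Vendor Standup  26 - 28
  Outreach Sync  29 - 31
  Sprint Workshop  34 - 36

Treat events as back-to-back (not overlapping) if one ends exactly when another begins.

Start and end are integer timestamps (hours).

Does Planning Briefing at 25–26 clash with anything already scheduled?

No — it doesn't clash with anything

Vendor Readout: ends 2 at or before Planning Briefing starts 25 → clear.
Pricing Huddle: ends 5 at or before Planning Briefing starts 25 → clear.
Compliance Readout: ends 13 at or before Planning Briefing starts 25 → clear.
Budget Standup: ends 14 at or before Planning Briefing starts 25 → clear.
Safety Readout: ends 19 at or before Planning Briefing starts 25 → clear.
Research Interview: ends 21 at or before Planning Briefing starts 25 → clear.
Vendor Standup: starts 26 at or after Planning Briefing ends 26 → clear.
Outreach Sync: starts 29 at or after Planning Briefing ends 26 → clear.
Sprint Workshop: starts 34 at or after Planning Briefing ends 26 → clear.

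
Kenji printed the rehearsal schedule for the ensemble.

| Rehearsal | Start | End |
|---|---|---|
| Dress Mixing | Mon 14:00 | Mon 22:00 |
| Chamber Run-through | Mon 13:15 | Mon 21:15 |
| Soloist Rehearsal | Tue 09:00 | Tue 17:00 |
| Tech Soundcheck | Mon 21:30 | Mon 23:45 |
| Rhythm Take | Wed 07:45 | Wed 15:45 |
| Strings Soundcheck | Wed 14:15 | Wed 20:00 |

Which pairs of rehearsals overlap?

Chamber Run-through & Dress Mixing, Dress Mixing & Tech Soundcheck, Rhythm Take & Strings Soundcheck

Check each pair: they overlap iff neither finishes before the other starts.
Sorted by start: Chamber Run-through, Dress Mixing, Tech Soundcheck, Soloist Rehearsal, Rhythm Take, Strings Soundcheck.
Dress Mixing starts before Chamber Run-through ends → Chamber Run-through and Dress Mixing overlap.
Tech Soundcheck starts after Chamber Run-through ends, so nothing later overlaps Chamber Run-through either.
Tech Soundcheck starts before Dress Mixing ends → Dress Mixing and Tech Soundcheck overlap.
Soloist Rehearsal starts after Dress Mixing ends, so nothing later overlaps Dress Mixing either.
Soloist Rehearsal starts after Tech Soundcheck ends, so nothing later overlaps Tech Soundcheck either.
Rhythm Take starts after Soloist Rehearsal ends, so nothing later overlaps Soloist Rehearsal either.
Strings Soundcheck starts before Rhythm Take ends → Rhythm Take and Strings Soundcheck overlap.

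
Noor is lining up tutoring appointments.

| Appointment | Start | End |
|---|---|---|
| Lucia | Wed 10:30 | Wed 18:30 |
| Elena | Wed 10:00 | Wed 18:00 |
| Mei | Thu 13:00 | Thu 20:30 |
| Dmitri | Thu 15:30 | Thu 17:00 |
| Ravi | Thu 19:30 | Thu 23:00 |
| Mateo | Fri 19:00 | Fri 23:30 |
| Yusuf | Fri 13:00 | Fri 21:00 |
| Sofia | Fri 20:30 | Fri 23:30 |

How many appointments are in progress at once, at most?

3

Walk through starts and ends in time order (an end at T is processed before a start at T):
Wed 10:00 start Elena → 1
Wed 10:30 start Lucia → 2
Wed 18:00 end Elena → 1
Wed 18:30 end Lucia → 0
Thu 13:00 start Mei → 1
Thu 15:30 start Dmitri → 2
Thu 17:00 end Dmitri → 1
Thu 19:30 start Ravi → 2
Thu 20:30 end Mei → 1
Thu 23:00 end Ravi → 0
Fri 13:00 start Yusuf → 1
Fri 19:00 start Mateo → 2
Fri 20:30 start Sofia → 3
Fri 21:00 end Yusuf → 2
Fri 23:30 end Mateo → 1
Fri 23:30 end Sofia → 0
Peak is 3, at Fri 20:30 (Mateo, Sofia, Yusuf).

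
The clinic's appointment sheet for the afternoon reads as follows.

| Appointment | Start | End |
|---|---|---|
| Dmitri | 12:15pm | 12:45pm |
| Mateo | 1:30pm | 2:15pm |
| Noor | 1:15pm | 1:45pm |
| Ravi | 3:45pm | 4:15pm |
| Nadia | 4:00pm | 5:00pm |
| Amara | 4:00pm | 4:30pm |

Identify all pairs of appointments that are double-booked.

Two intervals overlap when each starts before the other ends.
Sorted by start: Dmitri, Noor, Mateo, Ravi, Nadia, Amara.
Noor starts after Dmitri ends, so nothing later overlaps Dmitri either.
Mateo starts before Noor ends → Noor and Mateo overlap.
Ravi starts after Noor ends, so nothing later overlaps Noor either.
Ravi starts after Mateo ends, so nothing later overlaps Mateo either.
Nadia starts before Ravi ends → Ravi and Nadia overlap.
Amara starts before Ravi ends → Ravi and Amara overlap.
Amara starts before Nadia ends → Nadia and Amara overlap.

Amara & Nadia, Amara & Ravi, Mateo & Noor, Nadia & Ravi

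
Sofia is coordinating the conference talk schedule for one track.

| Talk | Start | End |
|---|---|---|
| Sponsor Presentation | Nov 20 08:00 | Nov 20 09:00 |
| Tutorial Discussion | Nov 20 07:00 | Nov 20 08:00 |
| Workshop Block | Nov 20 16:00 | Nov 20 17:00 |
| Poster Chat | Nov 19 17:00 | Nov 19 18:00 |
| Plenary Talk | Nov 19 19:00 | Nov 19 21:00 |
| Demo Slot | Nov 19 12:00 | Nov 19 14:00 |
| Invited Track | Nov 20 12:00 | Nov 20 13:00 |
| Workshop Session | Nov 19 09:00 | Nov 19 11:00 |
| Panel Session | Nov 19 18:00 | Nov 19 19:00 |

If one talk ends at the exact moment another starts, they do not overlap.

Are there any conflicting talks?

Check each pair: they overlap iff neither finishes before the other starts.
Sorted by start: Workshop Session, Demo Slot, Poster Chat, Panel Session, Plenary Talk, Tutorial Discussion, Sponsor Presentation, Invited Track, Workshop Block.
Demo Slot starts after Workshop Session ends, so Workshop Session has no further overlaps.
Poster Chat starts after Demo Slot ends, so Demo Slot has no further overlaps.
Panel Session starts exactly when Poster Chat ends (back-to-back, no overlap), so Poster Chat has no further overlaps.
Plenary Talk starts exactly when Panel Session ends (back-to-back, no overlap), so Panel Session has no further overlaps.
Tutorial Discussion starts after Plenary Talk ends, so Plenary Talk has no further overlaps.
Sponsor Presentation starts exactly when Tutorial Discussion ends (back-to-back, no overlap), so Tutorial Discussion has no further overlaps.
Invited Track starts after Sponsor Presentation ends, so Sponsor Presentation has no further overlaps.
Workshop Block starts after Invited Track ends.
Every pair is clear; the schedule has no overlaps.

No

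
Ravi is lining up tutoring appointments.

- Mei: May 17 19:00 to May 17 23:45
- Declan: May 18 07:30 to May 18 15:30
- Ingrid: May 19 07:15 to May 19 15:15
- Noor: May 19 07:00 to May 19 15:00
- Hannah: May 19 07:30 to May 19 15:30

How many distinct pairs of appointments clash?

Sorted by start: Mei, Declan, Noor, Ingrid, Hannah.
Declan starts after Mei ends, so Mei has no further overlaps.
Noor starts after Declan ends, so Declan has no further overlaps.
Ingrid starts before Noor ends → Noor and Ingrid overlap.
Hannah starts before Noor ends → Noor and Hannah overlap.
Hannah starts before Ingrid ends → Ingrid and Hannah overlap.
Overlapping pairs: Hannah & Ingrid, Hannah & Noor, Ingrid & Noor — 3 in total.

3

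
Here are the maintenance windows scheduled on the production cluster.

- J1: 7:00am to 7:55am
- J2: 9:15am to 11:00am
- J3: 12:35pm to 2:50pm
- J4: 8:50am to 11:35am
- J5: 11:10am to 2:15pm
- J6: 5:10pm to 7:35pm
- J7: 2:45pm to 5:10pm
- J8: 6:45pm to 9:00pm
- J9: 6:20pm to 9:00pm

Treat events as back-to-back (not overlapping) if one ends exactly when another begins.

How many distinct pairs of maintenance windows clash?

Check each pair: they overlap iff neither finishes before the other starts.
Sorted by start: J1, J4, J2, J5, J3, J7, J6, J9, J8.
J4 starts after J1 ends — done with J1.
J2 starts before J4 ends → J4 and J2 overlap.
J5 starts before J4 ends → J4 and J5 overlap.
J3 starts after J4 ends — done with J4.
J5 starts after J2 ends — done with J2.
J3 starts before J5 ends → J5 and J3 overlap.
J7 starts after J5 ends — done with J5.
J7 starts before J3 ends → J3 and J7 overlap.
J6 starts after J3 ends — done with J3.
J6 starts exactly when J7 ends (back-to-back, no overlap) — done with J7.
J9 starts before J6 ends → J6 and J9 overlap.
J8 starts before J6 ends → J6 and J8 overlap.
J8 starts before J9 ends → J9 and J8 overlap.
Overlapping pairs: J2 & J4, J3 & J5, J3 & J7, J4 & J5, J6 & J8, J6 & J9, J8 & J9 — 7 in total.

7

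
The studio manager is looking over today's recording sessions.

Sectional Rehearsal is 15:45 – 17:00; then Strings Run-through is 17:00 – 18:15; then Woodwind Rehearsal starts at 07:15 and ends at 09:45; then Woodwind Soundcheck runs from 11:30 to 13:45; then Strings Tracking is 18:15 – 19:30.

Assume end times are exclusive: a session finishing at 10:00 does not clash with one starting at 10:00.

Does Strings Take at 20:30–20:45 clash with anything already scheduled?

No — it doesn't clash with anything

Woodwind Rehearsal: ends 09:45 at or before Strings Take starts 20:30 → clear.
Woodwind Soundcheck: ends 13:45 at or before Strings Take starts 20:30 → clear.
Sectional Rehearsal: ends 17:00 at or before Strings Take starts 20:30 → clear.
Strings Run-through: ends 18:15 at or before Strings Take starts 20:30 → clear.
Strings Tracking: ends 19:30 at or before Strings Take starts 20:30 → clear.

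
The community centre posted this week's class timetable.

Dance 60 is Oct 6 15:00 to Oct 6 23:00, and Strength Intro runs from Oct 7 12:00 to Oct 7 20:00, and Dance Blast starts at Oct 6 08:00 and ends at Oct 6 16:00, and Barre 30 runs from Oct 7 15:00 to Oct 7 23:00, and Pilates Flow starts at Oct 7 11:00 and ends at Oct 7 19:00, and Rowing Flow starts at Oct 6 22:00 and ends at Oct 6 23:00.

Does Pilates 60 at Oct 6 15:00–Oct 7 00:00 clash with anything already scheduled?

Yes — it overlaps Dance 60, Dance Blast, Rowing Flow

Dance Blast: starts Oct 6 08:00 before Pilates 60 ends Oct 7 00:00, and ends Oct 6 16:00 after Pilates 60 starts Oct 6 15:00 → overlap.
Dance 60: starts Oct 6 15:00 before Pilates 60 ends Oct 7 00:00, and ends Oct 6 23:00 after Pilates 60 starts Oct 6 15:00 → overlap.
Rowing Flow: starts Oct 6 22:00 before Pilates 60 ends Oct 7 00:00, and ends Oct 6 23:00 after Pilates 60 starts Oct 6 15:00 → overlap.
Pilates Flow: starts Oct 7 11:00 at or after Pilates 60 ends Oct 7 00:00 → clear.
Strength Intro: starts Oct 7 12:00 at or after Pilates 60 ends Oct 7 00:00 → clear.
Barre 30: starts Oct 7 15:00 at or after Pilates 60 ends Oct 7 00:00 → clear.
Pilates 60 overlaps Dance Blast, Dance 60, Rowing Flow.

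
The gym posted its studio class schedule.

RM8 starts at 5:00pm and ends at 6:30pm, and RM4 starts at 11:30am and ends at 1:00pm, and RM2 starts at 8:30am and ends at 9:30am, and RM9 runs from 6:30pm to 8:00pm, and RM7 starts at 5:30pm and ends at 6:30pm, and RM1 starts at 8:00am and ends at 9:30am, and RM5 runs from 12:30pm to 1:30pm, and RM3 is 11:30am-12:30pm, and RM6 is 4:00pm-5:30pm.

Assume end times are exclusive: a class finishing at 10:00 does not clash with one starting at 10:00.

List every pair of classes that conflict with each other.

Sorted by start: RM1, RM2, RM3, RM4, RM5, RM6, RM8, RM7, RM9.
RM2 starts before RM1 ends → RM1 and RM2 overlap.
RM3 starts after RM1 ends — done with RM1.
RM3 starts after RM2 ends — done with RM2.
RM4 starts before RM3 ends → RM3 and RM4 overlap.
RM5 starts exactly when RM3 ends (back-to-back, no overlap) — done with RM3.
RM5 starts before RM4 ends → RM4 and RM5 overlap.
RM6 starts after RM4 ends — done with RM4.
RM6 starts after RM5 ends — done with RM5.
RM8 starts before RM6 ends → RM6 and RM8 overlap.
RM7 starts exactly when RM6 ends (back-to-back, no overlap) — done with RM6.
RM7 starts before RM8 ends → RM8 and RM7 overlap.
RM9 starts exactly when RM8 ends (back-to-back, no overlap).
RM9 starts exactly when RM7 ends (back-to-back, no overlap).

RM1 & RM2, RM3 & RM4, RM4 & RM5, RM6 & RM8, RM7 & RM8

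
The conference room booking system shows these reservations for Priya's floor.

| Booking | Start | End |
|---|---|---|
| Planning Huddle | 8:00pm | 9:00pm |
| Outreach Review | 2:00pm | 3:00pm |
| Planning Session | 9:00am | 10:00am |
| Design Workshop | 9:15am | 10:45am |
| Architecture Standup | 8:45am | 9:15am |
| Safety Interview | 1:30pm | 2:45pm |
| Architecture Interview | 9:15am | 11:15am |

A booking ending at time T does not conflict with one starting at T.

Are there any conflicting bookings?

Yes

Sorted by start: Architecture Standup, Planning Session, Architecture Interview, Design Workshop, Safety Interview, Outreach Review, Planning Huddle.
Planning Session starts before Architecture Standup ends → Architecture Standup and Planning Session overlap.
That's a conflict, so the schedule is not conflict-free.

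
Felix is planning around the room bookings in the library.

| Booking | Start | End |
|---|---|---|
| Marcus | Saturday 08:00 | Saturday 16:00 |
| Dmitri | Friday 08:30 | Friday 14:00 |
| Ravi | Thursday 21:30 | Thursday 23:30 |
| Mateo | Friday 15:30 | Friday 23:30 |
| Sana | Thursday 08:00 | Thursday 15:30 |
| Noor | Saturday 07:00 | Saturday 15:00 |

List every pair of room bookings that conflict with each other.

Two intervals overlap when each starts before the other ends.
Sorted by start: Sana, Ravi, Dmitri, Mateo, Noor, Marcus.
Ravi starts after Sana ends, so Sana has no further overlaps.
Dmitri starts after Ravi ends, so Ravi has no further overlaps.
Mateo starts after Dmitri ends, so Dmitri has no further overlaps.
Noor starts after Mateo ends, so Mateo has no further overlaps.
Marcus starts before Noor ends → Noor and Marcus overlap.

Marcus & Noor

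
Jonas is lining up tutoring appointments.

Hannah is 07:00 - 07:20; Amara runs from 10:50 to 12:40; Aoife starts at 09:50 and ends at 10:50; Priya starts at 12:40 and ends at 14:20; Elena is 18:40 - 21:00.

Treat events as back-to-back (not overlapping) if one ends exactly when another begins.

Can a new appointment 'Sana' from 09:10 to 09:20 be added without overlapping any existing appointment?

Hannah: ends 07:20 at or before Sana starts 09:10 → clear.
Aoife: starts 09:50 at or after Sana ends 09:20 → clear.
Amara: starts 10:50 at or after Sana ends 09:20 → clear.
Priya: starts 12:40 at or after Sana ends 09:20 → clear.
Elena: starts 18:40 at or after Sana ends 09:20 → clear.

Yes — the slot is free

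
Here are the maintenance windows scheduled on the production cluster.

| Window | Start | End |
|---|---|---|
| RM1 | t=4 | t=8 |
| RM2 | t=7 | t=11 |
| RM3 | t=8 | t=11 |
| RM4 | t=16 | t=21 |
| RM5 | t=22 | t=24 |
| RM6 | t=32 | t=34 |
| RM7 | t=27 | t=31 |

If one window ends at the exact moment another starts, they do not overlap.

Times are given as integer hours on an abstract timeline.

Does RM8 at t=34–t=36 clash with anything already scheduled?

No — it doesn't clash with anything

RM1: ends t=8 at or before RM8 starts t=34 → clear.
RM2: ends t=11 at or before RM8 starts t=34 → clear.
RM3: ends t=11 at or before RM8 starts t=34 → clear.
RM4: ends t=21 at or before RM8 starts t=34 → clear.
RM5: ends t=24 at or before RM8 starts t=34 → clear.
RM7: ends t=31 at or before RM8 starts t=34 → clear.
RM6: ends t=34 at or before RM8 starts t=34 → clear.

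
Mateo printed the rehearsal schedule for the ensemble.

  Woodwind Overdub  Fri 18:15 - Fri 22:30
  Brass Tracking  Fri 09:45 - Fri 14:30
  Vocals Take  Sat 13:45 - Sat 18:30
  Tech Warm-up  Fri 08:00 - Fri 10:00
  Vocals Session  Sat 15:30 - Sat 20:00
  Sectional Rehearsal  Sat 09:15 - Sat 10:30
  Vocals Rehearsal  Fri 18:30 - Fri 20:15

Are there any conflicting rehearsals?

Yes

Sorted by start: Tech Warm-up, Brass Tracking, Woodwind Overdub, Vocals Rehearsal, Sectional Rehearsal, Vocals Take, Vocals Session.
Brass Tracking starts before Tech Warm-up ends → Tech Warm-up and Brass Tracking overlap.
That's a conflict, so the schedule is not conflict-free.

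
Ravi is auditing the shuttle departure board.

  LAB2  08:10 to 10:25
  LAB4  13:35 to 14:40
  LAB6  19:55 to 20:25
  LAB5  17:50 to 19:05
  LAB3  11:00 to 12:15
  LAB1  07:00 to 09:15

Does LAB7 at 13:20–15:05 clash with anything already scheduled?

LAB1: ends 09:15 at or before LAB7 starts 13:20 → clear.
LAB2: ends 10:25 at or before LAB7 starts 13:20 → clear.
LAB3: ends 12:15 at or before LAB7 starts 13:20 → clear.
LAB4: starts 13:35 before LAB7 ends 15:05, and ends 14:40 after LAB7 starts 13:20 → overlap.
LAB5: starts 17:50 at or after LAB7 ends 15:05 → clear.
LAB6: starts 19:55 at or after LAB7 ends 15:05 → clear.
LAB7 overlaps LAB4.

Yes — it overlaps LAB4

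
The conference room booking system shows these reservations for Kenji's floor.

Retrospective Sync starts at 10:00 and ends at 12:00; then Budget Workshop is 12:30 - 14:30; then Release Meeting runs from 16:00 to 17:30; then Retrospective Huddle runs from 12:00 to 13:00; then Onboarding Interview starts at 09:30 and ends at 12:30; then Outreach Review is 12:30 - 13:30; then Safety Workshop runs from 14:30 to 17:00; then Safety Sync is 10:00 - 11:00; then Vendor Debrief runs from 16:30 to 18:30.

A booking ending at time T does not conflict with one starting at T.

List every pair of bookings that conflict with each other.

Sorted by start: Onboarding Interview, Safety Sync, Retrospective Sync, Retrospective Huddle, Outreach Review, Budget Workshop, Safety Workshop, Release Meeting, Vendor Debrief.
Safety Sync starts before Onboarding Interview ends → Onboarding Interview and Safety Sync overlap.
Retrospective Sync starts before Onboarding Interview ends → Onboarding Interview and Retrospective Sync overlap.
Retrospective Huddle starts before Onboarding Interview ends → Onboarding Interview and Retrospective Huddle overlap.
Outreach Review starts exactly when Onboarding Interview ends (back-to-back, no overlap) — done with Onboarding Interview.
Retrospective Sync starts before Safety Sync ends → Safety Sync and Retrospective Sync overlap.
Retrospective Huddle starts after Safety Sync ends — done with Safety Sync.
Retrospective Huddle starts exactly when Retrospective Sync ends (back-to-back, no overlap) — done with Retrospective Sync.
Outreach Review starts before Retrospective Huddle ends → Retrospective Huddle and Outreach Review overlap.
Budget Workshop starts before Retrospective Huddle ends → Retrospective Huddle and Budget Workshop overlap.
Safety Workshop starts after Retrospective Huddle ends — done with Retrospective Huddle.
Budget Workshop starts before Outreach Review ends → Outreach Review and Budget Workshop overlap.
Safety Workshop starts after Outreach Review ends — done with Outreach Review.
Safety Workshop starts exactly when Budget Workshop ends (back-to-back, no overlap) — done with Budget Workshop.
Release Meeting starts before Safety Workshop ends → Safety Workshop and Release Meeting overlap.
Vendor Debrief starts before Safety Workshop ends → Safety Workshop and Vendor Debrief overlap.
Vendor Debrief starts before Release Meeting ends → Release Meeting and Vendor Debrief overlap.

Budget Workshop & Outreach Review, Budget Workshop & Retrospective Huddle, Onboarding Interview & Retrospective Huddle, Onboarding Interview & Retrospective Sync, Onboarding Interview & Safety Sync, Outreach Review & Retrospective Huddle, Release Meeting & Safety Workshop, Release Meeting & Vendor Debrief, Retrospective Sync & Safety Sync, Safety Workshop & Vendor Debrief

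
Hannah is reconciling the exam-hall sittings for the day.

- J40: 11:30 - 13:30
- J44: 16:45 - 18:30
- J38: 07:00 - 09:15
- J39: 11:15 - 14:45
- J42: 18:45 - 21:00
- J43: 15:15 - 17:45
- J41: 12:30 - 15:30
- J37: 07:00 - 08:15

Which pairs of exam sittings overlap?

J37 & J38, J39 & J40, J39 & J41, J40 & J41, J41 & J43, J43 & J44

Two intervals overlap when each starts before the other ends.
Sorted by start: J37, J38, J39, J40, J41, J43, J44, J42.
J38 starts before J37 ends → J37 and J38 overlap.
J39 starts after J37 ends, so J37 has no further overlaps.
J39 starts after J38 ends, so J38 has no further overlaps.
J40 starts before J39 ends → J39 and J40 overlap.
J41 starts before J39 ends → J39 and J41 overlap.
J43 starts after J39 ends, so J39 has no further overlaps.
J41 starts before J40 ends → J40 and J41 overlap.
J43 starts after J40 ends, so J40 has no further overlaps.
J43 starts before J41 ends → J41 and J43 overlap.
J44 starts after J41 ends, so J41 has no further overlaps.
J44 starts before J43 ends → J43 and J44 overlap.
J42 starts after J43 ends.
J42 starts after J44 ends.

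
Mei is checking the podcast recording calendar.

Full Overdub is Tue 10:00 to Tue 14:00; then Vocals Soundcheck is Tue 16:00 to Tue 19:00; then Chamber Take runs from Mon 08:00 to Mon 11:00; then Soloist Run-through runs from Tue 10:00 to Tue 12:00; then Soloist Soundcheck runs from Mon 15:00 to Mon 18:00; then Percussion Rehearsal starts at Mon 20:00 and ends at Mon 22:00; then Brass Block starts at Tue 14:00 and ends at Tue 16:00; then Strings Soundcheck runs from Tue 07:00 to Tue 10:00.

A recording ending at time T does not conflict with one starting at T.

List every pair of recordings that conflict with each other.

Sorted by start: Chamber Take, Soloist Soundcheck, Percussion Rehearsal, Strings Soundcheck, Full Overdub, Soloist Run-through, Brass Block, Vocals Soundcheck.
Soloist Soundcheck starts after Chamber Take ends, so Chamber Take has no further overlaps.
Percussion Rehearsal starts after Soloist Soundcheck ends, so Soloist Soundcheck has no further overlaps.
Strings Soundcheck starts after Percussion Rehearsal ends, so Percussion Rehearsal has no further overlaps.
Full Overdub starts exactly when Strings Soundcheck ends (back-to-back, no overlap), so Strings Soundcheck has no further overlaps.
Soloist Run-through starts before Full Overdub ends → Full Overdub and Soloist Run-through overlap.
Brass Block starts exactly when Full Overdub ends (back-to-back, no overlap), so Full Overdub has no further overlaps.
Brass Block starts after Soloist Run-through ends, so Soloist Run-through has no further overlaps.
Vocals Soundcheck starts exactly when Brass Block ends (back-to-back, no overlap).

Full Overdub & Soloist Run-through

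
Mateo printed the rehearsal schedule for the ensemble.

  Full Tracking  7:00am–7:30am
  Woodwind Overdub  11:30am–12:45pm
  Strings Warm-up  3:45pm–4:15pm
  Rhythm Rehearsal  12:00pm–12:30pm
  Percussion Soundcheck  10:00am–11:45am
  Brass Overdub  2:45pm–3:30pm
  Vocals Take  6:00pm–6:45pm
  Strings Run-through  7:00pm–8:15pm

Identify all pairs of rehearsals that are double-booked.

Percussion Soundcheck & Woodwind Overdub, Rhythm Rehearsal & Woodwind Overdub

Sorted by start: Full Tracking, Percussion Soundcheck, Woodwind Overdub, Rhythm Rehearsal, Brass Overdub, Strings Warm-up, Vocals Take, Strings Run-through.
Percussion Soundcheck starts after Full Tracking ends — done with Full Tracking.
Woodwind Overdub starts before Percussion Soundcheck ends → Percussion Soundcheck and Woodwind Overdub overlap.
Rhythm Rehearsal starts after Percussion Soundcheck ends — done with Percussion Soundcheck.
Rhythm Rehearsal starts before Woodwind Overdub ends → Woodwind Overdub and Rhythm Rehearsal overlap.
Brass Overdub starts after Woodwind Overdub ends — done with Woodwind Overdub.
Brass Overdub starts after Rhythm Rehearsal ends — done with Rhythm Rehearsal.
Strings Warm-up starts after Brass Overdub ends — done with Brass Overdub.
Vocals Take starts after Strings Warm-up ends — done with Strings Warm-up.
Strings Run-through starts after Vocals Take ends.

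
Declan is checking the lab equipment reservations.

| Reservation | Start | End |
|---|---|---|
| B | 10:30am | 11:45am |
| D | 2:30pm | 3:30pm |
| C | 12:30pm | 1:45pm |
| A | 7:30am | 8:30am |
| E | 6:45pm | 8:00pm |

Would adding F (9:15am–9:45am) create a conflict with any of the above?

A: ends 8:30am at or before F starts 9:15am → clear.
B: starts 10:30am at or after F ends 9:45am → clear.
C: starts 12:30pm at or after F ends 9:45am → clear.
D: starts 2:30pm at or after F ends 9:45am → clear.
E: starts 6:45pm at or after F ends 9:45am → clear.

No — it doesn't clash with anything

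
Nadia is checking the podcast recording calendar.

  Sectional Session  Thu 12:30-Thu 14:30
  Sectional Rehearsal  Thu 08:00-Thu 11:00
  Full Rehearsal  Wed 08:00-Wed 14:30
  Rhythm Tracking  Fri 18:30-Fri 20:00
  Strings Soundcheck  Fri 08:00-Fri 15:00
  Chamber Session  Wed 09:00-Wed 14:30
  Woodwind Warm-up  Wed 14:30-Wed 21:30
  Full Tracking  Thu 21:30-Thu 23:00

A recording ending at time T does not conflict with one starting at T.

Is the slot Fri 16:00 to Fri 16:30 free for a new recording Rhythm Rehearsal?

Yes — the slot is free

Full Rehearsal: ends Wed 14:30 at or before Rhythm Rehearsal starts Fri 16:00 → clear.
Chamber Session: ends Wed 14:30 at or before Rhythm Rehearsal starts Fri 16:00 → clear.
Woodwind Warm-up: ends Wed 21:30 at or before Rhythm Rehearsal starts Fri 16:00 → clear.
Sectional Rehearsal: ends Thu 11:00 at or before Rhythm Rehearsal starts Fri 16:00 → clear.
Sectional Session: ends Thu 14:30 at or before Rhythm Rehearsal starts Fri 16:00 → clear.
Full Tracking: ends Thu 23:00 at or before Rhythm Rehearsal starts Fri 16:00 → clear.
Strings Soundcheck: ends Fri 15:00 at or before Rhythm Rehearsal starts Fri 16:00 → clear.
Rhythm Tracking: starts Fri 18:30 at or after Rhythm Rehearsal ends Fri 16:30 → clear.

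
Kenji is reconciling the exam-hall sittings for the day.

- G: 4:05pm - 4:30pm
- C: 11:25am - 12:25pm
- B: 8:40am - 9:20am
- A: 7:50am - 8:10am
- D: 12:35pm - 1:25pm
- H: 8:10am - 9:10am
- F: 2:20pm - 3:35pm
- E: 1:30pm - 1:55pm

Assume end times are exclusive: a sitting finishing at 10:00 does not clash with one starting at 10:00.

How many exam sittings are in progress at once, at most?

2

Sweep the timeline, counting +1 at each start and −1 at each end (ends before starts at a tie):
7:50am start A → 1
8:10am end A → 0
8:10am start H → 1
8:40am start B → 2
9:10am end H → 1
9:20am end B → 0
11:25am start C → 1
12:25pm end C → 0
12:35pm start D → 1
1:25pm end D → 0
1:30pm start E → 1
1:55pm end E → 0
2:20pm start F → 1
3:35pm end F → 0
4:05pm start G → 1
4:30pm end G → 0
Peak is 2, at 8:40am (B, H).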